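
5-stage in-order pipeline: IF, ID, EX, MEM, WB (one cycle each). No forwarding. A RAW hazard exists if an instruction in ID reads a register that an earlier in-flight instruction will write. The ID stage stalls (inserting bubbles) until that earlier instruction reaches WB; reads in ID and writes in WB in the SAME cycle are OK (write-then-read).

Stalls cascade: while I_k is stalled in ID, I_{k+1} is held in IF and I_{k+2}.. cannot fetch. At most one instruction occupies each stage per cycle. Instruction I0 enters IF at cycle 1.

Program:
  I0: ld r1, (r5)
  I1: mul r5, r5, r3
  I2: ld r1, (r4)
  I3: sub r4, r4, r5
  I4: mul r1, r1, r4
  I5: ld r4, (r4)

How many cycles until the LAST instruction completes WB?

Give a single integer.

Answer: 13

Derivation:
I0 ld r1 <- r5: IF@1 ID@2 stall=0 (-) EX@3 MEM@4 WB@5
I1 mul r5 <- r5,r3: IF@2 ID@3 stall=0 (-) EX@4 MEM@5 WB@6
I2 ld r1 <- r4: IF@3 ID@4 stall=0 (-) EX@5 MEM@6 WB@7
I3 sub r4 <- r4,r5: IF@4 ID@5 stall=1 (RAW on I1.r5 (WB@6)) EX@7 MEM@8 WB@9
I4 mul r1 <- r1,r4: IF@5 ID@7 stall=2 (RAW on I3.r4 (WB@9)) EX@10 MEM@11 WB@12
I5 ld r4 <- r4: IF@7 ID@10 stall=0 (-) EX@11 MEM@12 WB@13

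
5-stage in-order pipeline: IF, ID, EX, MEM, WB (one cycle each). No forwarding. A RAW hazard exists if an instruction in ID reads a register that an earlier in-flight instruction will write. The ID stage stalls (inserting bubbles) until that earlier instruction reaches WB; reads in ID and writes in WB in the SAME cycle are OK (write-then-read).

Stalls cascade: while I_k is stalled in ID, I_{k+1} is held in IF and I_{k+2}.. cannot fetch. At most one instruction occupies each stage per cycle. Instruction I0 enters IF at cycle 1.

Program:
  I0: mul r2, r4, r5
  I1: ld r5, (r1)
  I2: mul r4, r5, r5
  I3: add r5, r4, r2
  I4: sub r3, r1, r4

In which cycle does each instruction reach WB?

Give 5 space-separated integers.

I0 mul r2 <- r4,r5: IF@1 ID@2 stall=0 (-) EX@3 MEM@4 WB@5
I1 ld r5 <- r1: IF@2 ID@3 stall=0 (-) EX@4 MEM@5 WB@6
I2 mul r4 <- r5,r5: IF@3 ID@4 stall=2 (RAW on I1.r5 (WB@6)) EX@7 MEM@8 WB@9
I3 add r5 <- r4,r2: IF@4 ID@7 stall=2 (RAW on I2.r4 (WB@9)) EX@10 MEM@11 WB@12
I4 sub r3 <- r1,r4: IF@7 ID@10 stall=0 (-) EX@11 MEM@12 WB@13

Answer: 5 6 9 12 13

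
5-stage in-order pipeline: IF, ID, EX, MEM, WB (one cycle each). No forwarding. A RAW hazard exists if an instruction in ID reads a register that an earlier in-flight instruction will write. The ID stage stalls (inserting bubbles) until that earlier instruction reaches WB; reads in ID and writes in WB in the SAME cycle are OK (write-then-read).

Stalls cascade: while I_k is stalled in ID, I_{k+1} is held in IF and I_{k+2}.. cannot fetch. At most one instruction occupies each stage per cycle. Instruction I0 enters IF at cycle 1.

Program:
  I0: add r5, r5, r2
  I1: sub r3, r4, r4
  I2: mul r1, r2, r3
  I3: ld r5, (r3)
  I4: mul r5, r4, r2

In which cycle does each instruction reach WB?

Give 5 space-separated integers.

Answer: 5 6 9 10 11

Derivation:
I0 add r5 <- r5,r2: IF@1 ID@2 stall=0 (-) EX@3 MEM@4 WB@5
I1 sub r3 <- r4,r4: IF@2 ID@3 stall=0 (-) EX@4 MEM@5 WB@6
I2 mul r1 <- r2,r3: IF@3 ID@4 stall=2 (RAW on I1.r3 (WB@6)) EX@7 MEM@8 WB@9
I3 ld r5 <- r3: IF@4 ID@7 stall=0 (-) EX@8 MEM@9 WB@10
I4 mul r5 <- r4,r2: IF@7 ID@8 stall=0 (-) EX@9 MEM@10 WB@11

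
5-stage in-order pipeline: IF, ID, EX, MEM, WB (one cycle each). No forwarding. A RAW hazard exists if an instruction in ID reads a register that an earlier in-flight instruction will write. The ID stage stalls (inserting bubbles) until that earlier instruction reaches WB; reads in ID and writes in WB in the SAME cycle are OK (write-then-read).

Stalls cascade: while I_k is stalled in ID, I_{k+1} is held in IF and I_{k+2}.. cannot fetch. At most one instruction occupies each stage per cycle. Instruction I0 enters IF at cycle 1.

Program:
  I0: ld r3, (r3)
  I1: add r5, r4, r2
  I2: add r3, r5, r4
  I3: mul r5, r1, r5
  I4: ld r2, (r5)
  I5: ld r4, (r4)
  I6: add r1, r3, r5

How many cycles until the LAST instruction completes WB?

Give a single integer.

Answer: 15

Derivation:
I0 ld r3 <- r3: IF@1 ID@2 stall=0 (-) EX@3 MEM@4 WB@5
I1 add r5 <- r4,r2: IF@2 ID@3 stall=0 (-) EX@4 MEM@5 WB@6
I2 add r3 <- r5,r4: IF@3 ID@4 stall=2 (RAW on I1.r5 (WB@6)) EX@7 MEM@8 WB@9
I3 mul r5 <- r1,r5: IF@4 ID@7 stall=0 (-) EX@8 MEM@9 WB@10
I4 ld r2 <- r5: IF@7 ID@8 stall=2 (RAW on I3.r5 (WB@10)) EX@11 MEM@12 WB@13
I5 ld r4 <- r4: IF@8 ID@11 stall=0 (-) EX@12 MEM@13 WB@14
I6 add r1 <- r3,r5: IF@11 ID@12 stall=0 (-) EX@13 MEM@14 WB@15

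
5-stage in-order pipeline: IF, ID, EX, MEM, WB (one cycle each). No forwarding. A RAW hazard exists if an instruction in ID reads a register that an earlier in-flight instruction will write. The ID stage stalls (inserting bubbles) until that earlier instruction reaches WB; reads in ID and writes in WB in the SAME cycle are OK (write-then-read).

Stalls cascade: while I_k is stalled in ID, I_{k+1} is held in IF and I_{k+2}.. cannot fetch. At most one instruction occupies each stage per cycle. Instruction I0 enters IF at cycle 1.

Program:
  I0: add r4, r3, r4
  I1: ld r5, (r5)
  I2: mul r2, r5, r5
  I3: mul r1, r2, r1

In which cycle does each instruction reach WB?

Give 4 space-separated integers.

Answer: 5 6 9 12

Derivation:
I0 add r4 <- r3,r4: IF@1 ID@2 stall=0 (-) EX@3 MEM@4 WB@5
I1 ld r5 <- r5: IF@2 ID@3 stall=0 (-) EX@4 MEM@5 WB@6
I2 mul r2 <- r5,r5: IF@3 ID@4 stall=2 (RAW on I1.r5 (WB@6)) EX@7 MEM@8 WB@9
I3 mul r1 <- r2,r1: IF@4 ID@7 stall=2 (RAW on I2.r2 (WB@9)) EX@10 MEM@11 WB@12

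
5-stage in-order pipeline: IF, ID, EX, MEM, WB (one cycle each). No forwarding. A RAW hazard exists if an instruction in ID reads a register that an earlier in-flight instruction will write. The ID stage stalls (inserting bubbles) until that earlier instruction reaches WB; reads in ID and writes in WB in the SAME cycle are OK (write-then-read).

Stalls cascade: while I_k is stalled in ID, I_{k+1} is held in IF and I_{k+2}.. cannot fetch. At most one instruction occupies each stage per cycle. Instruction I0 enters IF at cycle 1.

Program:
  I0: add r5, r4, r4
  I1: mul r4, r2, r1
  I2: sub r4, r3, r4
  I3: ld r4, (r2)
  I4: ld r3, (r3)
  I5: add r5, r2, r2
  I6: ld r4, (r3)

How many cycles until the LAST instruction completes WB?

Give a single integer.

Answer: 14

Derivation:
I0 add r5 <- r4,r4: IF@1 ID@2 stall=0 (-) EX@3 MEM@4 WB@5
I1 mul r4 <- r2,r1: IF@2 ID@3 stall=0 (-) EX@4 MEM@5 WB@6
I2 sub r4 <- r3,r4: IF@3 ID@4 stall=2 (RAW on I1.r4 (WB@6)) EX@7 MEM@8 WB@9
I3 ld r4 <- r2: IF@4 ID@7 stall=0 (-) EX@8 MEM@9 WB@10
I4 ld r3 <- r3: IF@7 ID@8 stall=0 (-) EX@9 MEM@10 WB@11
I5 add r5 <- r2,r2: IF@8 ID@9 stall=0 (-) EX@10 MEM@11 WB@12
I6 ld r4 <- r3: IF@9 ID@10 stall=1 (RAW on I4.r3 (WB@11)) EX@12 MEM@13 WB@14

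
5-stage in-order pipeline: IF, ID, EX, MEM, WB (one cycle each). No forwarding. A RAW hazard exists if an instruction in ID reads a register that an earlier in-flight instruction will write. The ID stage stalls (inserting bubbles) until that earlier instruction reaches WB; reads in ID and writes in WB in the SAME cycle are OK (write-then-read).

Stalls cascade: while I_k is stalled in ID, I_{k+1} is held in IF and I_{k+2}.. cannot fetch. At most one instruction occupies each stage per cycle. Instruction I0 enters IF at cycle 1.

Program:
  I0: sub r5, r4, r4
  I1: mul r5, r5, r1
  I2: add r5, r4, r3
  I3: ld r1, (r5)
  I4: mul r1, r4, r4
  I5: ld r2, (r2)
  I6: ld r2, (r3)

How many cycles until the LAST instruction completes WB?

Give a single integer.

I0 sub r5 <- r4,r4: IF@1 ID@2 stall=0 (-) EX@3 MEM@4 WB@5
I1 mul r5 <- r5,r1: IF@2 ID@3 stall=2 (RAW on I0.r5 (WB@5)) EX@6 MEM@7 WB@8
I2 add r5 <- r4,r3: IF@3 ID@6 stall=0 (-) EX@7 MEM@8 WB@9
I3 ld r1 <- r5: IF@6 ID@7 stall=2 (RAW on I2.r5 (WB@9)) EX@10 MEM@11 WB@12
I4 mul r1 <- r4,r4: IF@7 ID@10 stall=0 (-) EX@11 MEM@12 WB@13
I5 ld r2 <- r2: IF@10 ID@11 stall=0 (-) EX@12 MEM@13 WB@14
I6 ld r2 <- r3: IF@11 ID@12 stall=0 (-) EX@13 MEM@14 WB@15

Answer: 15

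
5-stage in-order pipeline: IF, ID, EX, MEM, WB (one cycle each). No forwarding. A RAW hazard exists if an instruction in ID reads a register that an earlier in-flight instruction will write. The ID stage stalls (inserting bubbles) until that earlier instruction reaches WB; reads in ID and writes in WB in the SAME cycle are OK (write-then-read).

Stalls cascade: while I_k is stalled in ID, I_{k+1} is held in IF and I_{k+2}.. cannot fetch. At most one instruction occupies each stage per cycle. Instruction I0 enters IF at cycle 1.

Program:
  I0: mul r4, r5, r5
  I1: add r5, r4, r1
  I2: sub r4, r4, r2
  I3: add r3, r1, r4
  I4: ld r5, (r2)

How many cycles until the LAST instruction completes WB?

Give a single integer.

Answer: 13

Derivation:
I0 mul r4 <- r5,r5: IF@1 ID@2 stall=0 (-) EX@3 MEM@4 WB@5
I1 add r5 <- r4,r1: IF@2 ID@3 stall=2 (RAW on I0.r4 (WB@5)) EX@6 MEM@7 WB@8
I2 sub r4 <- r4,r2: IF@3 ID@6 stall=0 (-) EX@7 MEM@8 WB@9
I3 add r3 <- r1,r4: IF@6 ID@7 stall=2 (RAW on I2.r4 (WB@9)) EX@10 MEM@11 WB@12
I4 ld r5 <- r2: IF@7 ID@10 stall=0 (-) EX@11 MEM@12 WB@13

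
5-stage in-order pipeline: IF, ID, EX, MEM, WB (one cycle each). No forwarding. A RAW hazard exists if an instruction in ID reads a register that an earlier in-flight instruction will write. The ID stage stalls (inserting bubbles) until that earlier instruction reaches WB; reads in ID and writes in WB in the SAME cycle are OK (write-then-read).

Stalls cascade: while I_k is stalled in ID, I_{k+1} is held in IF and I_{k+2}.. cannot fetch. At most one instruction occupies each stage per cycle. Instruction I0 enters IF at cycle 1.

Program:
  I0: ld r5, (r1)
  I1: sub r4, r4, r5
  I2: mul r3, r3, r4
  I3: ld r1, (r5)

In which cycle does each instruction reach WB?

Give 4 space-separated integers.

I0 ld r5 <- r1: IF@1 ID@2 stall=0 (-) EX@3 MEM@4 WB@5
I1 sub r4 <- r4,r5: IF@2 ID@3 stall=2 (RAW on I0.r5 (WB@5)) EX@6 MEM@7 WB@8
I2 mul r3 <- r3,r4: IF@3 ID@6 stall=2 (RAW on I1.r4 (WB@8)) EX@9 MEM@10 WB@11
I3 ld r1 <- r5: IF@6 ID@9 stall=0 (-) EX@10 MEM@11 WB@12

Answer: 5 8 11 12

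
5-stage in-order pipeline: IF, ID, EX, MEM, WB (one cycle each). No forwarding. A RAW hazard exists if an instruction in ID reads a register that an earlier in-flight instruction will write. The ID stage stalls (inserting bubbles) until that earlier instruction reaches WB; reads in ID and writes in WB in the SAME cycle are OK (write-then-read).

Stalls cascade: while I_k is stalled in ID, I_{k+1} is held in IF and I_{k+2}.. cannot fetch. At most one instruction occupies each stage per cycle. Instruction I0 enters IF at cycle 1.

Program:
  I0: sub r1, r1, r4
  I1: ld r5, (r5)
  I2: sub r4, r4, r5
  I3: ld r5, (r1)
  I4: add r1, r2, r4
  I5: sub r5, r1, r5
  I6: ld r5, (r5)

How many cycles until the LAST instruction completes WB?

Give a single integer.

Answer: 18

Derivation:
I0 sub r1 <- r1,r4: IF@1 ID@2 stall=0 (-) EX@3 MEM@4 WB@5
I1 ld r5 <- r5: IF@2 ID@3 stall=0 (-) EX@4 MEM@5 WB@6
I2 sub r4 <- r4,r5: IF@3 ID@4 stall=2 (RAW on I1.r5 (WB@6)) EX@7 MEM@8 WB@9
I3 ld r5 <- r1: IF@4 ID@7 stall=0 (-) EX@8 MEM@9 WB@10
I4 add r1 <- r2,r4: IF@7 ID@8 stall=1 (RAW on I2.r4 (WB@9)) EX@10 MEM@11 WB@12
I5 sub r5 <- r1,r5: IF@8 ID@10 stall=2 (RAW on I4.r1 (WB@12)) EX@13 MEM@14 WB@15
I6 ld r5 <- r5: IF@10 ID@13 stall=2 (RAW on I5.r5 (WB@15)) EX@16 MEM@17 WB@18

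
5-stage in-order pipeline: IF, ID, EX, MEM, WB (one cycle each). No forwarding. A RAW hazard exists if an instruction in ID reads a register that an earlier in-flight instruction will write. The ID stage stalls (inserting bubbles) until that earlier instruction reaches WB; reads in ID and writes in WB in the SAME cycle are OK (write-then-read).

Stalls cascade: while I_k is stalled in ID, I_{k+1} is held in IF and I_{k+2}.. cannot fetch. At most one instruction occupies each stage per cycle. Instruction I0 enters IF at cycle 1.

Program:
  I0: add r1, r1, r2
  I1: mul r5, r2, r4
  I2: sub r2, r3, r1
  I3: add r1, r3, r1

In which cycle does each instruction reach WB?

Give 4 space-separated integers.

Answer: 5 6 8 9

Derivation:
I0 add r1 <- r1,r2: IF@1 ID@2 stall=0 (-) EX@3 MEM@4 WB@5
I1 mul r5 <- r2,r4: IF@2 ID@3 stall=0 (-) EX@4 MEM@5 WB@6
I2 sub r2 <- r3,r1: IF@3 ID@4 stall=1 (RAW on I0.r1 (WB@5)) EX@6 MEM@7 WB@8
I3 add r1 <- r3,r1: IF@4 ID@6 stall=0 (-) EX@7 MEM@8 WB@9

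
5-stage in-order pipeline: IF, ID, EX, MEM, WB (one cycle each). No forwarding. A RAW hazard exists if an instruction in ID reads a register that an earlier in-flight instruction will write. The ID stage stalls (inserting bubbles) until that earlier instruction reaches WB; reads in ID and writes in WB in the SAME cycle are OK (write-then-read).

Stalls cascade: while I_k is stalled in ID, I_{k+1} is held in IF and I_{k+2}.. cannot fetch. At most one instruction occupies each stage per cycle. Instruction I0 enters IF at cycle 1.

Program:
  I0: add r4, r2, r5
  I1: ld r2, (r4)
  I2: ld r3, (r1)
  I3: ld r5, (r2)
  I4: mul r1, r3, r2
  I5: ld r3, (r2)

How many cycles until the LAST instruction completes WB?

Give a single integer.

Answer: 13

Derivation:
I0 add r4 <- r2,r5: IF@1 ID@2 stall=0 (-) EX@3 MEM@4 WB@5
I1 ld r2 <- r4: IF@2 ID@3 stall=2 (RAW on I0.r4 (WB@5)) EX@6 MEM@7 WB@8
I2 ld r3 <- r1: IF@3 ID@6 stall=0 (-) EX@7 MEM@8 WB@9
I3 ld r5 <- r2: IF@6 ID@7 stall=1 (RAW on I1.r2 (WB@8)) EX@9 MEM@10 WB@11
I4 mul r1 <- r3,r2: IF@7 ID@9 stall=0 (-) EX@10 MEM@11 WB@12
I5 ld r3 <- r2: IF@9 ID@10 stall=0 (-) EX@11 MEM@12 WB@13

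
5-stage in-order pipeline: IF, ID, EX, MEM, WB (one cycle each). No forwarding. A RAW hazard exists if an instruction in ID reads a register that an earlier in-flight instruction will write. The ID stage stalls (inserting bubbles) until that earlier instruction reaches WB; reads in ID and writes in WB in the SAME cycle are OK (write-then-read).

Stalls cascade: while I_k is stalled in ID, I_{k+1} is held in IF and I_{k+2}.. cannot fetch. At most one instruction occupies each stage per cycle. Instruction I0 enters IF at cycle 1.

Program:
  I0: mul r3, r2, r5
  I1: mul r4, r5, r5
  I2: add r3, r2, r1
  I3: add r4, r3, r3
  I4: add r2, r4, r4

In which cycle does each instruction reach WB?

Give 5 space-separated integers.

Answer: 5 6 7 10 13

Derivation:
I0 mul r3 <- r2,r5: IF@1 ID@2 stall=0 (-) EX@3 MEM@4 WB@5
I1 mul r4 <- r5,r5: IF@2 ID@3 stall=0 (-) EX@4 MEM@5 WB@6
I2 add r3 <- r2,r1: IF@3 ID@4 stall=0 (-) EX@5 MEM@6 WB@7
I3 add r4 <- r3,r3: IF@4 ID@5 stall=2 (RAW on I2.r3 (WB@7)) EX@8 MEM@9 WB@10
I4 add r2 <- r4,r4: IF@5 ID@8 stall=2 (RAW on I3.r4 (WB@10)) EX@11 MEM@12 WB@13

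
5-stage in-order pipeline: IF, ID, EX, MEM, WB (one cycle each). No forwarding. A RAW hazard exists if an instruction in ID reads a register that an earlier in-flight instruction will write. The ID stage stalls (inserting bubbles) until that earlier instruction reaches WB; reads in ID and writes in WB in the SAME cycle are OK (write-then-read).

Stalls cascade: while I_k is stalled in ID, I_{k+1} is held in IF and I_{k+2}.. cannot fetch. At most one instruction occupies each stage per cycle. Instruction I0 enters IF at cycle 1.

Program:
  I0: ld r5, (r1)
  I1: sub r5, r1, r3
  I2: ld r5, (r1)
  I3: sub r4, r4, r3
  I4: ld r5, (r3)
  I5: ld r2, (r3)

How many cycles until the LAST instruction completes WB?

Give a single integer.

Answer: 10

Derivation:
I0 ld r5 <- r1: IF@1 ID@2 stall=0 (-) EX@3 MEM@4 WB@5
I1 sub r5 <- r1,r3: IF@2 ID@3 stall=0 (-) EX@4 MEM@5 WB@6
I2 ld r5 <- r1: IF@3 ID@4 stall=0 (-) EX@5 MEM@6 WB@7
I3 sub r4 <- r4,r3: IF@4 ID@5 stall=0 (-) EX@6 MEM@7 WB@8
I4 ld r5 <- r3: IF@5 ID@6 stall=0 (-) EX@7 MEM@8 WB@9
I5 ld r2 <- r3: IF@6 ID@7 stall=0 (-) EX@8 MEM@9 WB@10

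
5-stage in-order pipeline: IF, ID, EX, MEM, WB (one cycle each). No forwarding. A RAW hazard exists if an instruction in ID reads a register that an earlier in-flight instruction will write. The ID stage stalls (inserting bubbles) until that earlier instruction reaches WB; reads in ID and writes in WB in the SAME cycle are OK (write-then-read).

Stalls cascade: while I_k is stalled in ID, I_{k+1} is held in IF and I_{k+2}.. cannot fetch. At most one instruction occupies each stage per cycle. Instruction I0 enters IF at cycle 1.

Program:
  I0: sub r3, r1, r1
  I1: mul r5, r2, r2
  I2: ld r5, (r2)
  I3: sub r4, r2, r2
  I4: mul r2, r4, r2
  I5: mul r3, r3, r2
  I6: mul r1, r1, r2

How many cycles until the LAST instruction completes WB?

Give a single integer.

Answer: 15

Derivation:
I0 sub r3 <- r1,r1: IF@1 ID@2 stall=0 (-) EX@3 MEM@4 WB@5
I1 mul r5 <- r2,r2: IF@2 ID@3 stall=0 (-) EX@4 MEM@5 WB@6
I2 ld r5 <- r2: IF@3 ID@4 stall=0 (-) EX@5 MEM@6 WB@7
I3 sub r4 <- r2,r2: IF@4 ID@5 stall=0 (-) EX@6 MEM@7 WB@8
I4 mul r2 <- r4,r2: IF@5 ID@6 stall=2 (RAW on I3.r4 (WB@8)) EX@9 MEM@10 WB@11
I5 mul r3 <- r3,r2: IF@6 ID@9 stall=2 (RAW on I4.r2 (WB@11)) EX@12 MEM@13 WB@14
I6 mul r1 <- r1,r2: IF@9 ID@12 stall=0 (-) EX@13 MEM@14 WB@15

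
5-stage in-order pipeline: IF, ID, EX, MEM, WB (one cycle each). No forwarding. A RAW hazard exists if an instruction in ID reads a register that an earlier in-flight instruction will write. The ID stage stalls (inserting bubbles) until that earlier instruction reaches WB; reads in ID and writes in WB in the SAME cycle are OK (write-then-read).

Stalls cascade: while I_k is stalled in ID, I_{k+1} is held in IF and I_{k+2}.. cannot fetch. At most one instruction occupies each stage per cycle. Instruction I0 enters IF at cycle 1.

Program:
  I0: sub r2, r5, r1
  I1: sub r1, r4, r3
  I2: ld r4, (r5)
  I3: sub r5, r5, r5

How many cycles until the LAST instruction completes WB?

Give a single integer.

Answer: 8

Derivation:
I0 sub r2 <- r5,r1: IF@1 ID@2 stall=0 (-) EX@3 MEM@4 WB@5
I1 sub r1 <- r4,r3: IF@2 ID@3 stall=0 (-) EX@4 MEM@5 WB@6
I2 ld r4 <- r5: IF@3 ID@4 stall=0 (-) EX@5 MEM@6 WB@7
I3 sub r5 <- r5,r5: IF@4 ID@5 stall=0 (-) EX@6 MEM@7 WB@8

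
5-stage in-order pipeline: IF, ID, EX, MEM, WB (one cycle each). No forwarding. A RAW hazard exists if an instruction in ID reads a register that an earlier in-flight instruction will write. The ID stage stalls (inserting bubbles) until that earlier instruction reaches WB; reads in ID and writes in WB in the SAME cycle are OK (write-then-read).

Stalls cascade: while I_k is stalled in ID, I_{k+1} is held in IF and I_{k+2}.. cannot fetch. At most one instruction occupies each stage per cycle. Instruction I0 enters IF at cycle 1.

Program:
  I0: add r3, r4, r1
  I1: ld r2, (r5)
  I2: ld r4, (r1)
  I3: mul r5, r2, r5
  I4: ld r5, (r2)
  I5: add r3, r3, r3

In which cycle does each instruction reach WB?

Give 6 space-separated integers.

Answer: 5 6 7 9 10 11

Derivation:
I0 add r3 <- r4,r1: IF@1 ID@2 stall=0 (-) EX@3 MEM@4 WB@5
I1 ld r2 <- r5: IF@2 ID@3 stall=0 (-) EX@4 MEM@5 WB@6
I2 ld r4 <- r1: IF@3 ID@4 stall=0 (-) EX@5 MEM@6 WB@7
I3 mul r5 <- r2,r5: IF@4 ID@5 stall=1 (RAW on I1.r2 (WB@6)) EX@7 MEM@8 WB@9
I4 ld r5 <- r2: IF@5 ID@7 stall=0 (-) EX@8 MEM@9 WB@10
I5 add r3 <- r3,r3: IF@7 ID@8 stall=0 (-) EX@9 MEM@10 WB@11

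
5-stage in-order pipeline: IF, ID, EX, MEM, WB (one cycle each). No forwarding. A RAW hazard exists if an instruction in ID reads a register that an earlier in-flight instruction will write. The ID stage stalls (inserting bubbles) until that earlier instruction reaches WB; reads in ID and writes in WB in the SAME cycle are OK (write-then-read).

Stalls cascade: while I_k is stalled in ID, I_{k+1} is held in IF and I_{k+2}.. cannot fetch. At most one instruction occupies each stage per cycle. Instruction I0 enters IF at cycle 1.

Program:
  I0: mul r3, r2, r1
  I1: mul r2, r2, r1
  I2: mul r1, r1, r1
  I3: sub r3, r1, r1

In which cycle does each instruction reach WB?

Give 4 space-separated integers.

Answer: 5 6 7 10

Derivation:
I0 mul r3 <- r2,r1: IF@1 ID@2 stall=0 (-) EX@3 MEM@4 WB@5
I1 mul r2 <- r2,r1: IF@2 ID@3 stall=0 (-) EX@4 MEM@5 WB@6
I2 mul r1 <- r1,r1: IF@3 ID@4 stall=0 (-) EX@5 MEM@6 WB@7
I3 sub r3 <- r1,r1: IF@4 ID@5 stall=2 (RAW on I2.r1 (WB@7)) EX@8 MEM@9 WB@10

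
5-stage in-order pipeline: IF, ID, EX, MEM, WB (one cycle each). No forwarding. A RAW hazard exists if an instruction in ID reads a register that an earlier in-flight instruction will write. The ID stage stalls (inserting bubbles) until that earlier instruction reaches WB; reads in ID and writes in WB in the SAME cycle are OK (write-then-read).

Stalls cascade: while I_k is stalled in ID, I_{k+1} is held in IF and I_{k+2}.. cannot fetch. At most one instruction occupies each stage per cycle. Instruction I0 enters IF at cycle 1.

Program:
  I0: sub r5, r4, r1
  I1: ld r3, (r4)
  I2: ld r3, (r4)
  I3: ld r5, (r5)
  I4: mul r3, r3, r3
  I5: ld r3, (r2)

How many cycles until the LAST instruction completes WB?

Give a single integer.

Answer: 11

Derivation:
I0 sub r5 <- r4,r1: IF@1 ID@2 stall=0 (-) EX@3 MEM@4 WB@5
I1 ld r3 <- r4: IF@2 ID@3 stall=0 (-) EX@4 MEM@5 WB@6
I2 ld r3 <- r4: IF@3 ID@4 stall=0 (-) EX@5 MEM@6 WB@7
I3 ld r5 <- r5: IF@4 ID@5 stall=0 (-) EX@6 MEM@7 WB@8
I4 mul r3 <- r3,r3: IF@5 ID@6 stall=1 (RAW on I2.r3 (WB@7)) EX@8 MEM@9 WB@10
I5 ld r3 <- r2: IF@6 ID@8 stall=0 (-) EX@9 MEM@10 WB@11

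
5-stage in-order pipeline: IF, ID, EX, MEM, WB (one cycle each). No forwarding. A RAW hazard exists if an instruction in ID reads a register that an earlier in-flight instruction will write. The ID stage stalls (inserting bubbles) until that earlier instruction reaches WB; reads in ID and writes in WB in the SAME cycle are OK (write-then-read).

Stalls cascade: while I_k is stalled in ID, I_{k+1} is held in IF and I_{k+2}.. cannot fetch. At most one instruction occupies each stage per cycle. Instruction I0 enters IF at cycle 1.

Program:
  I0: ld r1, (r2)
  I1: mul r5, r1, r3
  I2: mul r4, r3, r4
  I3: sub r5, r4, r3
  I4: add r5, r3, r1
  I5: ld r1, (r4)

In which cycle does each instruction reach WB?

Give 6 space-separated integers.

Answer: 5 8 9 12 13 14

Derivation:
I0 ld r1 <- r2: IF@1 ID@2 stall=0 (-) EX@3 MEM@4 WB@5
I1 mul r5 <- r1,r3: IF@2 ID@3 stall=2 (RAW on I0.r1 (WB@5)) EX@6 MEM@7 WB@8
I2 mul r4 <- r3,r4: IF@3 ID@6 stall=0 (-) EX@7 MEM@8 WB@9
I3 sub r5 <- r4,r3: IF@6 ID@7 stall=2 (RAW on I2.r4 (WB@9)) EX@10 MEM@11 WB@12
I4 add r5 <- r3,r1: IF@7 ID@10 stall=0 (-) EX@11 MEM@12 WB@13
I5 ld r1 <- r4: IF@10 ID@11 stall=0 (-) EX@12 MEM@13 WB@14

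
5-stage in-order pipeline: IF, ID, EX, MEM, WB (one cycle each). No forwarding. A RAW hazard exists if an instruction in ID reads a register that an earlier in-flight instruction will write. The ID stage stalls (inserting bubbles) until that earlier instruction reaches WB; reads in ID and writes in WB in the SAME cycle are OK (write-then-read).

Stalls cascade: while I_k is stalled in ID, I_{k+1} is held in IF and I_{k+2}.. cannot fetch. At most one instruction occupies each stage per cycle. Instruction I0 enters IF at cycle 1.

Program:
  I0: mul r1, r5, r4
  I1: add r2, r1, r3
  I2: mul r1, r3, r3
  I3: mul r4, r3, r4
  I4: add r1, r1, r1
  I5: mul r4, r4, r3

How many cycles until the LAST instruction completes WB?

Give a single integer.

I0 mul r1 <- r5,r4: IF@1 ID@2 stall=0 (-) EX@3 MEM@4 WB@5
I1 add r2 <- r1,r3: IF@2 ID@3 stall=2 (RAW on I0.r1 (WB@5)) EX@6 MEM@7 WB@8
I2 mul r1 <- r3,r3: IF@3 ID@6 stall=0 (-) EX@7 MEM@8 WB@9
I3 mul r4 <- r3,r4: IF@6 ID@7 stall=0 (-) EX@8 MEM@9 WB@10
I4 add r1 <- r1,r1: IF@7 ID@8 stall=1 (RAW on I2.r1 (WB@9)) EX@10 MEM@11 WB@12
I5 mul r4 <- r4,r3: IF@8 ID@10 stall=0 (-) EX@11 MEM@12 WB@13

Answer: 13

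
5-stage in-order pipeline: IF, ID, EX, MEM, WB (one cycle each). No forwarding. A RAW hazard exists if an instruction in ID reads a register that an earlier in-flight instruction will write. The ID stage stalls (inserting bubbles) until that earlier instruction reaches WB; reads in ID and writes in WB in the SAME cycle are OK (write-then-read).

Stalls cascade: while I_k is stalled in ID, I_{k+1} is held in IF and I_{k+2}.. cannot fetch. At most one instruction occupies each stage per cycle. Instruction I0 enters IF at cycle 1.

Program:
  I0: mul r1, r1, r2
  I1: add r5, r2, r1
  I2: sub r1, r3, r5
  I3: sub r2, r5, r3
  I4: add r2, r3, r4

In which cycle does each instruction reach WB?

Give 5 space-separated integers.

I0 mul r1 <- r1,r2: IF@1 ID@2 stall=0 (-) EX@3 MEM@4 WB@5
I1 add r5 <- r2,r1: IF@2 ID@3 stall=2 (RAW on I0.r1 (WB@5)) EX@6 MEM@7 WB@8
I2 sub r1 <- r3,r5: IF@3 ID@6 stall=2 (RAW on I1.r5 (WB@8)) EX@9 MEM@10 WB@11
I3 sub r2 <- r5,r3: IF@6 ID@9 stall=0 (-) EX@10 MEM@11 WB@12
I4 add r2 <- r3,r4: IF@9 ID@10 stall=0 (-) EX@11 MEM@12 WB@13

Answer: 5 8 11 12 13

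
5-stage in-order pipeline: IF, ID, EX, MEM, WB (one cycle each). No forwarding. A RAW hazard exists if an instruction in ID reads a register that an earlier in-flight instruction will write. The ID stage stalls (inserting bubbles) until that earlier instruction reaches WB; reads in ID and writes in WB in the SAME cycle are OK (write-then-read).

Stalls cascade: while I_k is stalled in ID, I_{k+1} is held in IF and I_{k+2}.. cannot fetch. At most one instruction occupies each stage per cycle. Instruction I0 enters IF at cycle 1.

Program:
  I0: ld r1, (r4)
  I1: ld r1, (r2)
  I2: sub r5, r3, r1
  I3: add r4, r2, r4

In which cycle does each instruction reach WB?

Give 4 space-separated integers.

Answer: 5 6 9 10

Derivation:
I0 ld r1 <- r4: IF@1 ID@2 stall=0 (-) EX@3 MEM@4 WB@5
I1 ld r1 <- r2: IF@2 ID@3 stall=0 (-) EX@4 MEM@5 WB@6
I2 sub r5 <- r3,r1: IF@3 ID@4 stall=2 (RAW on I1.r1 (WB@6)) EX@7 MEM@8 WB@9
I3 add r4 <- r2,r4: IF@4 ID@7 stall=0 (-) EX@8 MEM@9 WB@10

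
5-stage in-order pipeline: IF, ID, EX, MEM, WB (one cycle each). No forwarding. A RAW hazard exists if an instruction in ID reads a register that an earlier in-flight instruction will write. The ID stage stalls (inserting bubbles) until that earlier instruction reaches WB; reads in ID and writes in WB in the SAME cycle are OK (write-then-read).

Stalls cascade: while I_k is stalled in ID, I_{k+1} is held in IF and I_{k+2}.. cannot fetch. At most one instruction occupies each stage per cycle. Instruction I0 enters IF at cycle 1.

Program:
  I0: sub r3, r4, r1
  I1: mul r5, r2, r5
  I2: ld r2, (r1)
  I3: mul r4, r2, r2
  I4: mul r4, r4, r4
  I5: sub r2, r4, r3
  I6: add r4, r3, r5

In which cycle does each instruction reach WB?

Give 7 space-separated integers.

Answer: 5 6 7 10 13 16 17

Derivation:
I0 sub r3 <- r4,r1: IF@1 ID@2 stall=0 (-) EX@3 MEM@4 WB@5
I1 mul r5 <- r2,r5: IF@2 ID@3 stall=0 (-) EX@4 MEM@5 WB@6
I2 ld r2 <- r1: IF@3 ID@4 stall=0 (-) EX@5 MEM@6 WB@7
I3 mul r4 <- r2,r2: IF@4 ID@5 stall=2 (RAW on I2.r2 (WB@7)) EX@8 MEM@9 WB@10
I4 mul r4 <- r4,r4: IF@5 ID@8 stall=2 (RAW on I3.r4 (WB@10)) EX@11 MEM@12 WB@13
I5 sub r2 <- r4,r3: IF@8 ID@11 stall=2 (RAW on I4.r4 (WB@13)) EX@14 MEM@15 WB@16
I6 add r4 <- r3,r5: IF@11 ID@14 stall=0 (-) EX@15 MEM@16 WB@17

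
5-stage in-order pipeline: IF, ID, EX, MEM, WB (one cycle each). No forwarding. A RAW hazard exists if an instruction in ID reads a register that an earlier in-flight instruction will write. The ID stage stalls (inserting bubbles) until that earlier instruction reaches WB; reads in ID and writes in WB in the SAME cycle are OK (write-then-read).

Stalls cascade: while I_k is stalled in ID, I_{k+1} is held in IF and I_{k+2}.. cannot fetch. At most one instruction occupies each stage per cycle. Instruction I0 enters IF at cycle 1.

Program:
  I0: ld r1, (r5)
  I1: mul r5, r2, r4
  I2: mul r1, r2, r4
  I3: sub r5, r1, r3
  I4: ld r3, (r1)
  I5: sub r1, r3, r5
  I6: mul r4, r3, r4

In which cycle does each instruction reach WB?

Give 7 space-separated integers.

Answer: 5 6 7 10 11 14 15

Derivation:
I0 ld r1 <- r5: IF@1 ID@2 stall=0 (-) EX@3 MEM@4 WB@5
I1 mul r5 <- r2,r4: IF@2 ID@3 stall=0 (-) EX@4 MEM@5 WB@6
I2 mul r1 <- r2,r4: IF@3 ID@4 stall=0 (-) EX@5 MEM@6 WB@7
I3 sub r5 <- r1,r3: IF@4 ID@5 stall=2 (RAW on I2.r1 (WB@7)) EX@8 MEM@9 WB@10
I4 ld r3 <- r1: IF@5 ID@8 stall=0 (-) EX@9 MEM@10 WB@11
I5 sub r1 <- r3,r5: IF@8 ID@9 stall=2 (RAW on I4.r3 (WB@11)) EX@12 MEM@13 WB@14
I6 mul r4 <- r3,r4: IF@9 ID@12 stall=0 (-) EX@13 MEM@14 WB@15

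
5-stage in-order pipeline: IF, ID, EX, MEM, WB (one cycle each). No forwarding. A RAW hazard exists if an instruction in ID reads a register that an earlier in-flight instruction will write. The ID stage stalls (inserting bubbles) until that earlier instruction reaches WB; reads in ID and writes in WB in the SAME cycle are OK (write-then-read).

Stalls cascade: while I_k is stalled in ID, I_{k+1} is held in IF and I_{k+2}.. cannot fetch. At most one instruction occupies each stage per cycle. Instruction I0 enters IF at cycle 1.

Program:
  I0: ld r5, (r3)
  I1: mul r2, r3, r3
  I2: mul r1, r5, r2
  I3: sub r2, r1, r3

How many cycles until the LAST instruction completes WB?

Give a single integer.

I0 ld r5 <- r3: IF@1 ID@2 stall=0 (-) EX@3 MEM@4 WB@5
I1 mul r2 <- r3,r3: IF@2 ID@3 stall=0 (-) EX@4 MEM@5 WB@6
I2 mul r1 <- r5,r2: IF@3 ID@4 stall=2 (RAW on I1.r2 (WB@6)) EX@7 MEM@8 WB@9
I3 sub r2 <- r1,r3: IF@4 ID@7 stall=2 (RAW on I2.r1 (WB@9)) EX@10 MEM@11 WB@12

Answer: 12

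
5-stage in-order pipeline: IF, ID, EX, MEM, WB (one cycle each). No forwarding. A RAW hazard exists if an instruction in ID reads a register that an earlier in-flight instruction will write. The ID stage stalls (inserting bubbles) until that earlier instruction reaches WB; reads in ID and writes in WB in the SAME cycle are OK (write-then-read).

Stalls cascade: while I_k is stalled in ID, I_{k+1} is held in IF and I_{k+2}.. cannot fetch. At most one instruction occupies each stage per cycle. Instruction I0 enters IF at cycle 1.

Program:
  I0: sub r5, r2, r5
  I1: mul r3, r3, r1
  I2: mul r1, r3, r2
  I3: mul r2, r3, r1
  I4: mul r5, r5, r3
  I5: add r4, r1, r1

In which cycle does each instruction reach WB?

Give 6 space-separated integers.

Answer: 5 6 9 12 13 14

Derivation:
I0 sub r5 <- r2,r5: IF@1 ID@2 stall=0 (-) EX@3 MEM@4 WB@5
I1 mul r3 <- r3,r1: IF@2 ID@3 stall=0 (-) EX@4 MEM@5 WB@6
I2 mul r1 <- r3,r2: IF@3 ID@4 stall=2 (RAW on I1.r3 (WB@6)) EX@7 MEM@8 WB@9
I3 mul r2 <- r3,r1: IF@4 ID@7 stall=2 (RAW on I2.r1 (WB@9)) EX@10 MEM@11 WB@12
I4 mul r5 <- r5,r3: IF@7 ID@10 stall=0 (-) EX@11 MEM@12 WB@13
I5 add r4 <- r1,r1: IF@10 ID@11 stall=0 (-) EX@12 MEM@13 WB@14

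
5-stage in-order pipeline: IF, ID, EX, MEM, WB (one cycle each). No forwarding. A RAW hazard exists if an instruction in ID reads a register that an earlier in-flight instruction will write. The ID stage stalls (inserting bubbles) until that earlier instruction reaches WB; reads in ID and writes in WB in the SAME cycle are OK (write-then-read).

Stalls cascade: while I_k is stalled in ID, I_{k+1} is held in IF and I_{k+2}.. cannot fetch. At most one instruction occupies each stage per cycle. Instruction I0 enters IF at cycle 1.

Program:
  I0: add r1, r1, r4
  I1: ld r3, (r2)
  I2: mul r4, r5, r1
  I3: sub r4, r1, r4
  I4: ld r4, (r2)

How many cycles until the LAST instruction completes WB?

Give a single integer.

I0 add r1 <- r1,r4: IF@1 ID@2 stall=0 (-) EX@3 MEM@4 WB@5
I1 ld r3 <- r2: IF@2 ID@3 stall=0 (-) EX@4 MEM@5 WB@6
I2 mul r4 <- r5,r1: IF@3 ID@4 stall=1 (RAW on I0.r1 (WB@5)) EX@6 MEM@7 WB@8
I3 sub r4 <- r1,r4: IF@4 ID@6 stall=2 (RAW on I2.r4 (WB@8)) EX@9 MEM@10 WB@11
I4 ld r4 <- r2: IF@6 ID@9 stall=0 (-) EX@10 MEM@11 WB@12

Answer: 12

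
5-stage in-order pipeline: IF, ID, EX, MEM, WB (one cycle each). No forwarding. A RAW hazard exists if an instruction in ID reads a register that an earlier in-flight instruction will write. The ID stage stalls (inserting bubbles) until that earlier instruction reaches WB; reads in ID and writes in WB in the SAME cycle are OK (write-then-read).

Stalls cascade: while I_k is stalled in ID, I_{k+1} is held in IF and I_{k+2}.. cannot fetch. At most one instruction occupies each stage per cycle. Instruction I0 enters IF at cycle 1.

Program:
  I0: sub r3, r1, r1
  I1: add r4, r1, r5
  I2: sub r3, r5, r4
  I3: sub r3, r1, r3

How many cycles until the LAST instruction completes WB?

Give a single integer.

I0 sub r3 <- r1,r1: IF@1 ID@2 stall=0 (-) EX@3 MEM@4 WB@5
I1 add r4 <- r1,r5: IF@2 ID@3 stall=0 (-) EX@4 MEM@5 WB@6
I2 sub r3 <- r5,r4: IF@3 ID@4 stall=2 (RAW on I1.r4 (WB@6)) EX@7 MEM@8 WB@9
I3 sub r3 <- r1,r3: IF@4 ID@7 stall=2 (RAW on I2.r3 (WB@9)) EX@10 MEM@11 WB@12

Answer: 12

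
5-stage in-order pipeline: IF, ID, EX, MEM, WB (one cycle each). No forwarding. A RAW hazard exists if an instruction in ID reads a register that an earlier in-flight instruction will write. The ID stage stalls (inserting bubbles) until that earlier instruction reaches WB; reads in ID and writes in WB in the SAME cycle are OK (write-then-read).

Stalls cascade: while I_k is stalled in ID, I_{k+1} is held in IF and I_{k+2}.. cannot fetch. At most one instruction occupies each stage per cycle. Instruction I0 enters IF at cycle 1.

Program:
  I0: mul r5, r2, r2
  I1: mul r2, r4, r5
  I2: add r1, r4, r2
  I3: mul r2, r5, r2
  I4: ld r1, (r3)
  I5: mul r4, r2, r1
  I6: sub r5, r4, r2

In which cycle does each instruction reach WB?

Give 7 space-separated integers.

I0 mul r5 <- r2,r2: IF@1 ID@2 stall=0 (-) EX@3 MEM@4 WB@5
I1 mul r2 <- r4,r5: IF@2 ID@3 stall=2 (RAW on I0.r5 (WB@5)) EX@6 MEM@7 WB@8
I2 add r1 <- r4,r2: IF@3 ID@6 stall=2 (RAW on I1.r2 (WB@8)) EX@9 MEM@10 WB@11
I3 mul r2 <- r5,r2: IF@6 ID@9 stall=0 (-) EX@10 MEM@11 WB@12
I4 ld r1 <- r3: IF@9 ID@10 stall=0 (-) EX@11 MEM@12 WB@13
I5 mul r4 <- r2,r1: IF@10 ID@11 stall=2 (RAW on I4.r1 (WB@13)) EX@14 MEM@15 WB@16
I6 sub r5 <- r4,r2: IF@11 ID@14 stall=2 (RAW on I5.r4 (WB@16)) EX@17 MEM@18 WB@19

Answer: 5 8 11 12 13 16 19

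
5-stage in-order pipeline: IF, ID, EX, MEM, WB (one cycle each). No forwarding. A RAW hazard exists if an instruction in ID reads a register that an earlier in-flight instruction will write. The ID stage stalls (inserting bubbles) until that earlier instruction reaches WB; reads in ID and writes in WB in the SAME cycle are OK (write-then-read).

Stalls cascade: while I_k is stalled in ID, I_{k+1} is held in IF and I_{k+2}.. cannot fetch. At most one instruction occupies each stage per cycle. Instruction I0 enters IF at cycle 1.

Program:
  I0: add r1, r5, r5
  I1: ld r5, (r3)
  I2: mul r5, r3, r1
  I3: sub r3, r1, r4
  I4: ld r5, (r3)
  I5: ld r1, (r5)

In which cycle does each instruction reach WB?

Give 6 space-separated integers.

Answer: 5 6 8 9 12 15

Derivation:
I0 add r1 <- r5,r5: IF@1 ID@2 stall=0 (-) EX@3 MEM@4 WB@5
I1 ld r5 <- r3: IF@2 ID@3 stall=0 (-) EX@4 MEM@5 WB@6
I2 mul r5 <- r3,r1: IF@3 ID@4 stall=1 (RAW on I0.r1 (WB@5)) EX@6 MEM@7 WB@8
I3 sub r3 <- r1,r4: IF@4 ID@6 stall=0 (-) EX@7 MEM@8 WB@9
I4 ld r5 <- r3: IF@6 ID@7 stall=2 (RAW on I3.r3 (WB@9)) EX@10 MEM@11 WB@12
I5 ld r1 <- r5: IF@7 ID@10 stall=2 (RAW on I4.r5 (WB@12)) EX@13 MEM@14 WB@15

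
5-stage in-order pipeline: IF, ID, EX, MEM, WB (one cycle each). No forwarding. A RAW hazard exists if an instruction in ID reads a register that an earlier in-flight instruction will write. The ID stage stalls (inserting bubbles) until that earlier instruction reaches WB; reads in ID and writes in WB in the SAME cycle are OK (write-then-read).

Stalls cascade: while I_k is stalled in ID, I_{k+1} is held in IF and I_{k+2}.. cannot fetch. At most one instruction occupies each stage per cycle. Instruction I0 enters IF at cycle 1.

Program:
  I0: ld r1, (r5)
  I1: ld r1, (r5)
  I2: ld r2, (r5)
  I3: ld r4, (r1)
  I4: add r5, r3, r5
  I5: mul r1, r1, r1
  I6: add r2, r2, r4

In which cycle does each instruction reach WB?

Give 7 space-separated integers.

I0 ld r1 <- r5: IF@1 ID@2 stall=0 (-) EX@3 MEM@4 WB@5
I1 ld r1 <- r5: IF@2 ID@3 stall=0 (-) EX@4 MEM@5 WB@6
I2 ld r2 <- r5: IF@3 ID@4 stall=0 (-) EX@5 MEM@6 WB@7
I3 ld r4 <- r1: IF@4 ID@5 stall=1 (RAW on I1.r1 (WB@6)) EX@7 MEM@8 WB@9
I4 add r5 <- r3,r5: IF@5 ID@7 stall=0 (-) EX@8 MEM@9 WB@10
I5 mul r1 <- r1,r1: IF@7 ID@8 stall=0 (-) EX@9 MEM@10 WB@11
I6 add r2 <- r2,r4: IF@8 ID@9 stall=0 (-) EX@10 MEM@11 WB@12

Answer: 5 6 7 9 10 11 12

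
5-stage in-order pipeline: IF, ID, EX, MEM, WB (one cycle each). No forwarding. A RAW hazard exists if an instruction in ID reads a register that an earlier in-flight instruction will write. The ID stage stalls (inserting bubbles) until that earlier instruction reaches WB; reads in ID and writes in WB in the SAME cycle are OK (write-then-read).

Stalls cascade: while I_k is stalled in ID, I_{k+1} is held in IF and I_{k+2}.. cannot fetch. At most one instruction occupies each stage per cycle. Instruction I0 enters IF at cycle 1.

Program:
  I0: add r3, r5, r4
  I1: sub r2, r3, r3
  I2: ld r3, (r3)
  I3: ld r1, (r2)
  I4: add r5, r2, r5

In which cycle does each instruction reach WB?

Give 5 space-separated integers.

Answer: 5 8 9 11 12

Derivation:
I0 add r3 <- r5,r4: IF@1 ID@2 stall=0 (-) EX@3 MEM@4 WB@5
I1 sub r2 <- r3,r3: IF@2 ID@3 stall=2 (RAW on I0.r3 (WB@5)) EX@6 MEM@7 WB@8
I2 ld r3 <- r3: IF@3 ID@6 stall=0 (-) EX@7 MEM@8 WB@9
I3 ld r1 <- r2: IF@6 ID@7 stall=1 (RAW on I1.r2 (WB@8)) EX@9 MEM@10 WB@11
I4 add r5 <- r2,r5: IF@7 ID@9 stall=0 (-) EX@10 MEM@11 WB@12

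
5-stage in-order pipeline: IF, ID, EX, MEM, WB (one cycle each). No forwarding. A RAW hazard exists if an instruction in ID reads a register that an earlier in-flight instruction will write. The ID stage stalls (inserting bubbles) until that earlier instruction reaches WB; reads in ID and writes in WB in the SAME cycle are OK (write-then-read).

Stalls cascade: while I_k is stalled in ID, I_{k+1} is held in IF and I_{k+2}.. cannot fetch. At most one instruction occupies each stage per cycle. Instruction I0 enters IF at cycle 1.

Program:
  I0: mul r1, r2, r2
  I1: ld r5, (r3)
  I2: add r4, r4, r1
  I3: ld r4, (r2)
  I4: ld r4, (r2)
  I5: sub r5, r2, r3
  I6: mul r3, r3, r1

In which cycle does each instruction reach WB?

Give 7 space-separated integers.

Answer: 5 6 8 9 10 11 12

Derivation:
I0 mul r1 <- r2,r2: IF@1 ID@2 stall=0 (-) EX@3 MEM@4 WB@5
I1 ld r5 <- r3: IF@2 ID@3 stall=0 (-) EX@4 MEM@5 WB@6
I2 add r4 <- r4,r1: IF@3 ID@4 stall=1 (RAW on I0.r1 (WB@5)) EX@6 MEM@7 WB@8
I3 ld r4 <- r2: IF@4 ID@6 stall=0 (-) EX@7 MEM@8 WB@9
I4 ld r4 <- r2: IF@6 ID@7 stall=0 (-) EX@8 MEM@9 WB@10
I5 sub r5 <- r2,r3: IF@7 ID@8 stall=0 (-) EX@9 MEM@10 WB@11
I6 mul r3 <- r3,r1: IF@8 ID@9 stall=0 (-) EX@10 MEM@11 WB@12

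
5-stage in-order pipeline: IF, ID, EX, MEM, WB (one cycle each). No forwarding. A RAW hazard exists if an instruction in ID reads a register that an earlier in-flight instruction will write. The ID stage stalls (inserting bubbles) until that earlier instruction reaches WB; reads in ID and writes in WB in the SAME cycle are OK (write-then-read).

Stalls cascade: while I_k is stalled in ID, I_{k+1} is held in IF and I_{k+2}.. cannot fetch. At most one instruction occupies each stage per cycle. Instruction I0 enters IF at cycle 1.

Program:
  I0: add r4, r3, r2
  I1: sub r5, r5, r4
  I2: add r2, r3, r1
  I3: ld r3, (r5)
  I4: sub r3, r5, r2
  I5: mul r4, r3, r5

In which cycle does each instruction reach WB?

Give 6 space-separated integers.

Answer: 5 8 9 11 12 15

Derivation:
I0 add r4 <- r3,r2: IF@1 ID@2 stall=0 (-) EX@3 MEM@4 WB@5
I1 sub r5 <- r5,r4: IF@2 ID@3 stall=2 (RAW on I0.r4 (WB@5)) EX@6 MEM@7 WB@8
I2 add r2 <- r3,r1: IF@3 ID@6 stall=0 (-) EX@7 MEM@8 WB@9
I3 ld r3 <- r5: IF@6 ID@7 stall=1 (RAW on I1.r5 (WB@8)) EX@9 MEM@10 WB@11
I4 sub r3 <- r5,r2: IF@7 ID@9 stall=0 (-) EX@10 MEM@11 WB@12
I5 mul r4 <- r3,r5: IF@9 ID@10 stall=2 (RAW on I4.r3 (WB@12)) EX@13 MEM@14 WB@15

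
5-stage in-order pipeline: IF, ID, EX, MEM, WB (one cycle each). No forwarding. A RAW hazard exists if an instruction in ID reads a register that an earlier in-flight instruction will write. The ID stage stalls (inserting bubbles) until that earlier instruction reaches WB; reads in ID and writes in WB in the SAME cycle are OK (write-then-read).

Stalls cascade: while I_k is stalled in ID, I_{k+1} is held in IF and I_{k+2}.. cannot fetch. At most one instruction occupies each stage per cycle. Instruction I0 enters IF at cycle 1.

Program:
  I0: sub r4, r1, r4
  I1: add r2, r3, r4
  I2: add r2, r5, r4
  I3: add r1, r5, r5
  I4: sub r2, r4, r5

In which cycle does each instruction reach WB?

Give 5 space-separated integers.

I0 sub r4 <- r1,r4: IF@1 ID@2 stall=0 (-) EX@3 MEM@4 WB@5
I1 add r2 <- r3,r4: IF@2 ID@3 stall=2 (RAW on I0.r4 (WB@5)) EX@6 MEM@7 WB@8
I2 add r2 <- r5,r4: IF@3 ID@6 stall=0 (-) EX@7 MEM@8 WB@9
I3 add r1 <- r5,r5: IF@6 ID@7 stall=0 (-) EX@8 MEM@9 WB@10
I4 sub r2 <- r4,r5: IF@7 ID@8 stall=0 (-) EX@9 MEM@10 WB@11

Answer: 5 8 9 10 11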